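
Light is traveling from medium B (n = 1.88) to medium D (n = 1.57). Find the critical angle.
θc = arcsin(n₂/n₁) = 56.63°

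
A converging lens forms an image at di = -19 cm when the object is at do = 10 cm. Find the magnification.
M = −di/do = 1.9 (upright image)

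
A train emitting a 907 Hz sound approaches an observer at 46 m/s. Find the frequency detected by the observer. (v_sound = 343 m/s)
f_obs = f·v/(v − v_s) = 1047 Hz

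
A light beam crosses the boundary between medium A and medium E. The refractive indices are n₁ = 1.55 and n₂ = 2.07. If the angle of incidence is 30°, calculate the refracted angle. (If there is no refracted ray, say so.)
sin θ₂ = (n₁/n₂)·sin θ₁ = 0.3744 → θ₂ = 21.99°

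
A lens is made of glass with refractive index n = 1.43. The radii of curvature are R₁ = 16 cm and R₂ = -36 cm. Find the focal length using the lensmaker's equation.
1/f = (n − 1)(1/R₁ − 1/R₂) → f = 25.76 cm (converging lens)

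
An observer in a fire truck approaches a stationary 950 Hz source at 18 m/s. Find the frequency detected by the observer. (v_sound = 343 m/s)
f_obs = f·(v + v_o)/v = 999.9 Hz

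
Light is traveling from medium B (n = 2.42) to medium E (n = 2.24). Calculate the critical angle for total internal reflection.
θc = arcsin(n₂/n₁) = 67.76°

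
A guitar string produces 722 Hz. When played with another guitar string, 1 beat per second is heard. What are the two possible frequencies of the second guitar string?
f₂ = 722 ± 1 Hz → 723 Hz or 721 Hz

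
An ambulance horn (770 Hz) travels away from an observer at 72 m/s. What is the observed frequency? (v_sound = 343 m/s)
f_obs = f·v/(v + v_s) = 636.4 Hz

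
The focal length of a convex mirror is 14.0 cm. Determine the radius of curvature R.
R = 2|f| = 28 cm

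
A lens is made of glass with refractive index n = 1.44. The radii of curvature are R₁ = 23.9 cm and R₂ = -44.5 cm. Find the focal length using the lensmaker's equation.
1/f = (n − 1)(1/R₁ − 1/R₂) → f = 35.34 cm (converging lens)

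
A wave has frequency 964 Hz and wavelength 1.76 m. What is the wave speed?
v = fλ = 1697 m/s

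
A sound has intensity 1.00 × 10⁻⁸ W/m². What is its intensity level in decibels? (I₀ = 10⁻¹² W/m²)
β = 10·log₁₀(I/I₀) = 40 dB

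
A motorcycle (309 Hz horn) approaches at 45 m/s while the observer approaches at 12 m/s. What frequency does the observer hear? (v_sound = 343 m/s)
f_obs = f·(v + v_o)/(v − v_s) = 368.1 Hz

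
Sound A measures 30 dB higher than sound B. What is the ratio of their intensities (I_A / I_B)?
I_A/I_B = 10^(Δβ/10) = 1000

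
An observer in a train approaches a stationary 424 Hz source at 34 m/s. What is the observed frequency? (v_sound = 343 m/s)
f_obs = f·(v + v_o)/v = 466 Hz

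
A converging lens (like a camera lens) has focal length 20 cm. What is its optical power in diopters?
P = 1/f = 5 D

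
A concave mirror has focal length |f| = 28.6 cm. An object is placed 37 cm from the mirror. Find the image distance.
f = +28.6 cm (concave); 1/di = 1/f − 1/do → di = 126 cm (real image, in front of mirror)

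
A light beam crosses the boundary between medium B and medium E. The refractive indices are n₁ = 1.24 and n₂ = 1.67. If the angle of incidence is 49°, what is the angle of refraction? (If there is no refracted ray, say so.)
sin θ₂ = (n₁/n₂)·sin θ₁ = 0.5604 → θ₂ = 34.08°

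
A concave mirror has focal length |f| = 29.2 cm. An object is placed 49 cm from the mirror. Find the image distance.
f = +29.2 cm (concave); 1/di = 1/f − 1/do → di = 72.26 cm (real image, in front of mirror)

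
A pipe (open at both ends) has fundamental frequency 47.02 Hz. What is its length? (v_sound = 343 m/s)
L = v/(2f₁) = 3.647 m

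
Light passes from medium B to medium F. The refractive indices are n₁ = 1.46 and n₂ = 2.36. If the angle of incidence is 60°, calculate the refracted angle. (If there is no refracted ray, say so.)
sin θ₂ = (n₁/n₂)·sin θ₁ = 0.5358 → θ₂ = 32.4°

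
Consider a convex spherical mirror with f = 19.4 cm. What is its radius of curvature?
R = 2|f| = 38.8 cm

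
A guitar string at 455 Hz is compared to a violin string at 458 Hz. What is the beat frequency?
3 Hz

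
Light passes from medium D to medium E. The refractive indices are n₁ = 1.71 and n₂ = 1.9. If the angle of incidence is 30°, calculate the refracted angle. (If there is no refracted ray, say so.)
sin θ₂ = (n₁/n₂)·sin θ₁ = 0.45 → θ₂ = 26.74°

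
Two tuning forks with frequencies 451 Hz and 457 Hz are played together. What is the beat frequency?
6 Hz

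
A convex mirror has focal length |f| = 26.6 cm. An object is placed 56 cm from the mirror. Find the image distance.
f = −26.6 cm (convex); 1/di = 1/f − 1/do → di = -18.03 cm (virtual image, behind mirror)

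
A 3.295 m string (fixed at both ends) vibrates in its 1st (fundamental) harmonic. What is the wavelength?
λₙ = 2L/n = 6.59 m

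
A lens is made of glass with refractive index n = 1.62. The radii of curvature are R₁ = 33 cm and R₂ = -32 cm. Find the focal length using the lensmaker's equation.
1/f = (n − 1)(1/R₁ − 1/R₂) → f = 26.2 cm (converging lens)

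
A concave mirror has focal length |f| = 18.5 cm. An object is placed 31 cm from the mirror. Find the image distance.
f = +18.5 cm (concave); 1/di = 1/f − 1/do → di = 45.88 cm (real image, in front of mirror)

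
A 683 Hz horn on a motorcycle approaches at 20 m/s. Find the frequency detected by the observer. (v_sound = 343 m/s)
f_obs = f·v/(v − v_s) = 725.3 Hz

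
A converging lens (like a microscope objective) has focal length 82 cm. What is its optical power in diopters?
P = 1/f = 1.22 D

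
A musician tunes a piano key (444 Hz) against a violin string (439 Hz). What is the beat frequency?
5 Hz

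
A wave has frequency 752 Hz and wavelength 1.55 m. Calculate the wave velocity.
v = fλ = 1166 m/s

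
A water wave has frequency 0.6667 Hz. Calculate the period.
T = 1/f = 1.5 s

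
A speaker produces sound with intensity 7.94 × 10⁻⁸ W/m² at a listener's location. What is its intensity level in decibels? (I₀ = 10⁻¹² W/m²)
β = 10·log₁₀(I/I₀) = 49 dB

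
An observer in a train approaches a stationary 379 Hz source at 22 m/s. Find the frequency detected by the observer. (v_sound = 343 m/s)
f_obs = f·(v + v_o)/v = 403.3 Hz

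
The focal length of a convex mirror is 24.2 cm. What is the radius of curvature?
R = 2|f| = 48.4 cm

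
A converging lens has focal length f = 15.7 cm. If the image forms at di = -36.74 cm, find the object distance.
1/do = 1/f − 1/di → do = 11 cm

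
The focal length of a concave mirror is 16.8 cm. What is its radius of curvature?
R = 2|f| = 33.6 cm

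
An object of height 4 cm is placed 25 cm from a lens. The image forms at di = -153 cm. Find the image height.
hi = (-di/do) × ho = 24.48 cm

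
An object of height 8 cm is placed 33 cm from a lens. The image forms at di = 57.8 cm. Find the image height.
hi = (-di/do) × ho = -14.01 cm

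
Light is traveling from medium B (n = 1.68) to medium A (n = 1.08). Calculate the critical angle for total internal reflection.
θc = arcsin(n₂/n₁) = 40.01°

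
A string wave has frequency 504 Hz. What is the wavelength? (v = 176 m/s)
λ = v/f = 0.3492 m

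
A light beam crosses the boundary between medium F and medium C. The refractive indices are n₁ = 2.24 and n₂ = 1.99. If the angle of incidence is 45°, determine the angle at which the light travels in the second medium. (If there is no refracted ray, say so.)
sin θ₂ = (n₁/n₂)·sin θ₁ = 0.7959 → θ₂ = 52.74°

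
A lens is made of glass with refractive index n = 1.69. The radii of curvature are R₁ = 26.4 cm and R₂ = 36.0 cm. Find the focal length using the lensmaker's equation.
1/f = (n − 1)(1/R₁ − 1/R₂) → f = 143.5 cm (converging lens)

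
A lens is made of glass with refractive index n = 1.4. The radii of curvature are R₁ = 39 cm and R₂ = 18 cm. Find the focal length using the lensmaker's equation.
1/f = (n − 1)(1/R₁ − 1/R₂) → f = -83.57 cm (diverging lens)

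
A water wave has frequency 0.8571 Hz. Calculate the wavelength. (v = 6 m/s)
λ = v/f = 7 m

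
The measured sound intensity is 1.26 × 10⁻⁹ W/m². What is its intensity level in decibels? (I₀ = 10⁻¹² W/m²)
β = 10·log₁₀(I/I₀) = 31 dB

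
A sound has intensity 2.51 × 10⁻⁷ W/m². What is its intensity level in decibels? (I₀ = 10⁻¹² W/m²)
β = 10·log₁₀(I/I₀) = 54 dB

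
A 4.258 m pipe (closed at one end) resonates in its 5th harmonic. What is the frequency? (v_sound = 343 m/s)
fₙ = nv/(4L) = 100.7 Hz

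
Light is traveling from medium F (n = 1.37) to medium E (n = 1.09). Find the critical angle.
θc = arcsin(n₂/n₁) = 52.71°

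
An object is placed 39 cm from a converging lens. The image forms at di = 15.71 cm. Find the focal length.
1/f = 1/do + 1/di → f = 11.2 cm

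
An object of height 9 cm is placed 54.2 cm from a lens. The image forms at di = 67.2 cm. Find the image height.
hi = (-di/do) × ho = -11.16 cm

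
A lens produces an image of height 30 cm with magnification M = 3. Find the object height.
ho = |hi|/|M| = 10 cm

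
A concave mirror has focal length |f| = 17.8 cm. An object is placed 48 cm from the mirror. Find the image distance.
f = +17.8 cm (concave); 1/di = 1/f − 1/do → di = 28.29 cm (real image, in front of mirror)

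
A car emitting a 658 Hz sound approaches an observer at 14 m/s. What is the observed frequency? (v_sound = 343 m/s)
f_obs = f·v/(v − v_s) = 686 Hz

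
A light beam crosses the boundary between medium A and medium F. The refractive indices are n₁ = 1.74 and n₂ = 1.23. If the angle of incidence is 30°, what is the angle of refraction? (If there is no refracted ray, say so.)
sin θ₂ = (n₁/n₂)·sin θ₁ = 0.7073 → θ₂ = 45.02°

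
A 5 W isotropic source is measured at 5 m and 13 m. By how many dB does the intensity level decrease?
Δβ = 20·log₁₀(r₂/r₁) = 8.299 dB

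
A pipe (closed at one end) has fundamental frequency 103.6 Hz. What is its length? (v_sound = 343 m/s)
L = v/(4f₁) = 0.8277 m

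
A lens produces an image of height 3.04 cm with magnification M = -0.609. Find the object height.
ho = |hi|/|M| = 4.992 cm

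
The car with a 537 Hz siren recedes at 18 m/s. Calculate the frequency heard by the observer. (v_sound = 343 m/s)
f_obs = f·v/(v + v_s) = 510.2 Hz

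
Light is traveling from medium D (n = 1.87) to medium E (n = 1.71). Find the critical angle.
θc = arcsin(n₂/n₁) = 66.13°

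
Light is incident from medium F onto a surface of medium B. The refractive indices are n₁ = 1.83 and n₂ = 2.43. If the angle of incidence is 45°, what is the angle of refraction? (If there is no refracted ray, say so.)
sin θ₂ = (n₁/n₂)·sin θ₁ = 0.5325 → θ₂ = 32.18°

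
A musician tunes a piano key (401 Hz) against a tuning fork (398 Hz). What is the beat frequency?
3 Hz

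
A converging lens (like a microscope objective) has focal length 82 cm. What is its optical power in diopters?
P = 1/f = 1.22 D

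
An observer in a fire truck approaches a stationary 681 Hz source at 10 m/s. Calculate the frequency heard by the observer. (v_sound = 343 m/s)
f_obs = f·(v + v_o)/v = 700.9 Hz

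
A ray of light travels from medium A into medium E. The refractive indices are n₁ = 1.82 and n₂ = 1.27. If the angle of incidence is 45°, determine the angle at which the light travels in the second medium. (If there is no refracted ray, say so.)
sin θ₂ = (n₁/n₂)·sin θ₁ = 1.013 > 1, so there is no refracted ray — the light undergoes total internal reflection.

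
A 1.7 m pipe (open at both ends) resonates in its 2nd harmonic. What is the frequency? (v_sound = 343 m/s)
fₙ = nv/(2L) = 201.8 Hz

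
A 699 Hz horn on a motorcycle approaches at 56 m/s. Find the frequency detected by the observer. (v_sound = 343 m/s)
f_obs = f·v/(v − v_s) = 835.4 Hz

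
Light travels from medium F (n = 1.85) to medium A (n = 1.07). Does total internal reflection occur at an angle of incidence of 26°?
θc = arcsin(n₂/n₁) = 35.34°; 26° < θc, so no — the ray refracts.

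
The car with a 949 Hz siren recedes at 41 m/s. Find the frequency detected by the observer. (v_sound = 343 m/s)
f_obs = f·v/(v + v_s) = 847.7 Hz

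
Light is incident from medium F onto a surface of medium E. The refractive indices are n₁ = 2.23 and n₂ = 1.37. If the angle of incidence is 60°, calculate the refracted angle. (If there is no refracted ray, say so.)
sin θ₂ = (n₁/n₂)·sin θ₁ = 1.41 > 1, so there is no refracted ray — the light undergoes total internal reflection.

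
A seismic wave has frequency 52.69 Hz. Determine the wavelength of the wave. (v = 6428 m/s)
λ = v/f = 122 m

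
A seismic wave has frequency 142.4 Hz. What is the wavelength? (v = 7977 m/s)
λ = v/f = 56.02 m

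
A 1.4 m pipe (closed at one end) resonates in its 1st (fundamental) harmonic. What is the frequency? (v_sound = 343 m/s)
fₙ = nv/(4L) = 61.25 Hz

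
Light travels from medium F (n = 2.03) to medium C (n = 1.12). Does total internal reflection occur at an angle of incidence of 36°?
θc = arcsin(n₂/n₁) = 33.49°; 36° > θc, so yes — total internal reflection.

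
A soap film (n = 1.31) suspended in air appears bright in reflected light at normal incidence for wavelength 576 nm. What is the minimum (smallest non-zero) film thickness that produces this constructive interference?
2nt = (m − ½)λ with m = 1 → t = (m − ½)λ/(2n) = 109.9 nm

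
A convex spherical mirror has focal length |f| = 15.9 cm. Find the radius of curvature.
R = 2|f| = 31.8 cm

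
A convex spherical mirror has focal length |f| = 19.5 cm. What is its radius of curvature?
R = 2|f| = 39 cm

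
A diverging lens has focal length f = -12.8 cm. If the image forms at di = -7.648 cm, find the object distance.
1/do = 1/f − 1/di → do = 19 cm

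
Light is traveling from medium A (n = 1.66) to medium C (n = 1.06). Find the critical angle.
θc = arcsin(n₂/n₁) = 39.68°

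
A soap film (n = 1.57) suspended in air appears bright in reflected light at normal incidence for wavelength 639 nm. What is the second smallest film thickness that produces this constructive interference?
2nt = (m − ½)λ with m = 2 → t = (m − ½)λ/(2n) = 305.3 nm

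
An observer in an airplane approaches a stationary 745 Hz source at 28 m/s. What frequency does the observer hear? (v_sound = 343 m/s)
f_obs = f·(v + v_o)/v = 805.8 Hz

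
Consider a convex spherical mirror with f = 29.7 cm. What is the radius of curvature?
R = 2|f| = 59.4 cm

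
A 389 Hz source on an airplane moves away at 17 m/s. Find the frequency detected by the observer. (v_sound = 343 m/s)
f_obs = f·v/(v + v_s) = 370.6 Hz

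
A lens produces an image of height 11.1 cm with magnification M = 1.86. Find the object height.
ho = |hi|/|M| = 5.968 cm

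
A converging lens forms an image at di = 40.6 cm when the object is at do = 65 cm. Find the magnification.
M = −di/do = -0.6246 (inverted image)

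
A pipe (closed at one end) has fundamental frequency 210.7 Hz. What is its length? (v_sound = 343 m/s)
L = v/(4f₁) = 0.407 m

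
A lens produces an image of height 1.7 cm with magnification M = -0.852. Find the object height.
ho = |hi|/|M| = 1.995 cm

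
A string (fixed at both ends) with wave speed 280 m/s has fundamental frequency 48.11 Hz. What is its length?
L = v/(2f₁) = 2.91 m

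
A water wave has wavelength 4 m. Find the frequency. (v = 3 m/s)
f = v/λ = 0.75 Hz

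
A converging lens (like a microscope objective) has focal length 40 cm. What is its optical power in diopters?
P = 1/f = 2.5 D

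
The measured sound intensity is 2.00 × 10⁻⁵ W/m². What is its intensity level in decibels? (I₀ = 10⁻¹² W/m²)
β = 10·log₁₀(I/I₀) = 73.01 dB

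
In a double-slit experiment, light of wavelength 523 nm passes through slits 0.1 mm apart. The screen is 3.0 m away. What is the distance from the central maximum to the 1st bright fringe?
y = mλL/d = 15.69 mm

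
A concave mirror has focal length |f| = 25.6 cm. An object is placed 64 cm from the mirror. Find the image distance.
f = +25.6 cm (concave); 1/di = 1/f − 1/do → di = 42.67 cm (real image, in front of mirror)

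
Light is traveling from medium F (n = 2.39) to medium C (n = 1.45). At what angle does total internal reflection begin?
θc = arcsin(n₂/n₁) = 37.35°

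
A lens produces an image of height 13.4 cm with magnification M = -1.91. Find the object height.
ho = |hi|/|M| = 7.016 cm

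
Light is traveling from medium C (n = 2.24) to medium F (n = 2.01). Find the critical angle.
θc = arcsin(n₂/n₁) = 63.81°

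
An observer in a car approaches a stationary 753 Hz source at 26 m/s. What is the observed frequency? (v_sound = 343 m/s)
f_obs = f·(v + v_o)/v = 810.1 Hz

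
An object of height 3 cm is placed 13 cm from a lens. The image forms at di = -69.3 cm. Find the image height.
hi = (-di/do) × ho = 15.99 cm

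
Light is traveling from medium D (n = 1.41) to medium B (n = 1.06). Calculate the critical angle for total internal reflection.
θc = arcsin(n₂/n₁) = 48.74°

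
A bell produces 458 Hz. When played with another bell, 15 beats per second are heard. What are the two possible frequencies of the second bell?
f₂ = 458 ± 15 Hz → 473 Hz or 443 Hz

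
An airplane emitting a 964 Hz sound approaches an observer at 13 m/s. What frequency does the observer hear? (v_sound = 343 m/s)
f_obs = f·v/(v − v_s) = 1002 Hz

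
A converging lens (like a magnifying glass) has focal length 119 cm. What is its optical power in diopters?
P = 1/f = 0.8403 D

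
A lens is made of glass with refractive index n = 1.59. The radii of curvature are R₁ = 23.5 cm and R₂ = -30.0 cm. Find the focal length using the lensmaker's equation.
1/f = (n − 1)(1/R₁ − 1/R₂) → f = 22.33 cm (converging lens)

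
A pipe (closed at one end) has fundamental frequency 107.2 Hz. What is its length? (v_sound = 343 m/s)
L = v/(4f₁) = 0.7999 m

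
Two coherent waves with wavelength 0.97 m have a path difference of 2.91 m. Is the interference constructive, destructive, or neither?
constructive — path difference = 3λ, a whole number of wavelengths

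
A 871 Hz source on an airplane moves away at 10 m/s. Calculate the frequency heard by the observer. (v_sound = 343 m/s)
f_obs = f·v/(v + v_s) = 846.3 Hz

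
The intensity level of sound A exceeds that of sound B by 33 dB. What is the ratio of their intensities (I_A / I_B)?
I_A/I_B = 10^(Δβ/10) = 1995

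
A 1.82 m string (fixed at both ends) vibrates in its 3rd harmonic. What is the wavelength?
λₙ = 2L/n = 1.213 m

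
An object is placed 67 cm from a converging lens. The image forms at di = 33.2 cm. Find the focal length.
1/f = 1/do + 1/di → f = 22.2 cm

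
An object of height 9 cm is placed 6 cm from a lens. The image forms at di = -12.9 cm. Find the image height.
hi = (-di/do) × ho = 19.35 cm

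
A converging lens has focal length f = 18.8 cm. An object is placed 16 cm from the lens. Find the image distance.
1/di = 1/f − 1/do → di = -107.4 cm (virtual image)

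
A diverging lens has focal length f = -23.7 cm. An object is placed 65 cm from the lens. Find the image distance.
1/di = 1/f − 1/do → di = -17.37 cm (virtual image)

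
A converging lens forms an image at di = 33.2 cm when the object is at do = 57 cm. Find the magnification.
M = −di/do = -0.5825 (inverted image)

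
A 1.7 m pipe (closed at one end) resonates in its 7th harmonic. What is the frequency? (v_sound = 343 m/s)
fₙ = nv/(4L) = 353.1 Hz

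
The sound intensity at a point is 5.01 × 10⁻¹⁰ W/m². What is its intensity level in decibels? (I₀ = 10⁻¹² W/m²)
β = 10·log₁₀(I/I₀) = 27 dB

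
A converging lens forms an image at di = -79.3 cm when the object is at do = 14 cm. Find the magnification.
M = −di/do = 5.664 (upright image)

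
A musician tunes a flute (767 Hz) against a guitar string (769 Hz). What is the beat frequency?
2 Hz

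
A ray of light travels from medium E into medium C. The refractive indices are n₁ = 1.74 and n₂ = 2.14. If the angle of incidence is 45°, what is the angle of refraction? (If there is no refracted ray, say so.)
sin θ₂ = (n₁/n₂)·sin θ₁ = 0.5749 → θ₂ = 35.1°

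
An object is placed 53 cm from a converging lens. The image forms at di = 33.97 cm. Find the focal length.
1/f = 1/do + 1/di → f = 20.7 cm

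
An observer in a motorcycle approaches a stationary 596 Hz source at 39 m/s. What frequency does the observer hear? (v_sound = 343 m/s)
f_obs = f·(v + v_o)/v = 663.8 Hz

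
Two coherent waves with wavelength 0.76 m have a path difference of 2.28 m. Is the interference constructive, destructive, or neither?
constructive — path difference = 3λ, a whole number of wavelengths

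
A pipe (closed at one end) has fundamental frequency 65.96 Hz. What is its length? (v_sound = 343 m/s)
L = v/(4f₁) = 1.3 m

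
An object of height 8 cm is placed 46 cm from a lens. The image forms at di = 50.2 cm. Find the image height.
hi = (-di/do) × ho = -8.73 cm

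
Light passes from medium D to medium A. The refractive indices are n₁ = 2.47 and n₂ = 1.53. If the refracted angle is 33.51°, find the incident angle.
sin θ₁ = (n₂/n₁)·sin θ₂ → θ₁ = 20°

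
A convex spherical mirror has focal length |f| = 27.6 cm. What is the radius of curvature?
R = 2|f| = 55.2 cm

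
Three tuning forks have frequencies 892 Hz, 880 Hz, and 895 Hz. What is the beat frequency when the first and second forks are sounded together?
12 Hz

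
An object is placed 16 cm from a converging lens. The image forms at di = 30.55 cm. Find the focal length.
1/f = 1/do + 1/di → f = 10.5 cm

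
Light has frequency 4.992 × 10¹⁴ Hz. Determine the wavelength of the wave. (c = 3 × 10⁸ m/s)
λ = c/f = 601 nm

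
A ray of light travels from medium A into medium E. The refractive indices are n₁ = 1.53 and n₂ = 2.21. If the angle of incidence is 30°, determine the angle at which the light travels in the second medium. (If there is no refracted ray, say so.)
sin θ₂ = (n₁/n₂)·sin θ₁ = 0.3462 → θ₂ = 20.25°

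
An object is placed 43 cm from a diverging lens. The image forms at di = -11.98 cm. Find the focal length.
1/f = 1/do + 1/di → f = -16.61 cm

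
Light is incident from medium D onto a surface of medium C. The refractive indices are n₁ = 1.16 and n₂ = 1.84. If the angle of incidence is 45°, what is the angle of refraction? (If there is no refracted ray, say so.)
sin θ₂ = (n₁/n₂)·sin θ₁ = 0.4458 → θ₂ = 26.47°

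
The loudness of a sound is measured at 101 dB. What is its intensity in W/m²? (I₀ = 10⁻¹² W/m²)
I = I₀·10^(β/10) = 1.26 × 10⁻² W/m²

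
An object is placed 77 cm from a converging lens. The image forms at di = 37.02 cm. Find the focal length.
1/f = 1/do + 1/di → f = 25 cm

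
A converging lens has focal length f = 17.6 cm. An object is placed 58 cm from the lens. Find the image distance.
1/di = 1/f − 1/do → di = 25.27 cm (real image)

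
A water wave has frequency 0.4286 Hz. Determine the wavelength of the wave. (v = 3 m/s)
λ = v/f = 7 m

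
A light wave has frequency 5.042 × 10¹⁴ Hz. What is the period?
T = 1/f = 1.983 × 10⁻¹⁵ s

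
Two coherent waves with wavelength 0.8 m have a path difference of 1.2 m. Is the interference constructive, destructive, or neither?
destructive — path difference = 1.5λ, an odd multiple of λ/2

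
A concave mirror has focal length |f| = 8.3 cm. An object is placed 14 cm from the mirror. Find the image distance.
f = +8.3 cm (concave); 1/di = 1/f − 1/do → di = 20.39 cm (real image, in front of mirror)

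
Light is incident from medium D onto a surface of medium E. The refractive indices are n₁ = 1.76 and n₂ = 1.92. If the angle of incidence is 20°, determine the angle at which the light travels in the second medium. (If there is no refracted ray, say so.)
sin θ₂ = (n₁/n₂)·sin θ₁ = 0.3135 → θ₂ = 18.27°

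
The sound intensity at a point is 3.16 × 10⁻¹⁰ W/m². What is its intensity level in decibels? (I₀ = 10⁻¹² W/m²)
β = 10·log₁₀(I/I₀) = 25 dB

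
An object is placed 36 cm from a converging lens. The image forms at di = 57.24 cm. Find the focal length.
1/f = 1/do + 1/di → f = 22.1 cm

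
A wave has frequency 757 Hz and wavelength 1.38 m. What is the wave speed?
v = fλ = 1045 m/s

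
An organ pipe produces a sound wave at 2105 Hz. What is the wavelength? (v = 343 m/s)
λ = v/f = 0.1629 m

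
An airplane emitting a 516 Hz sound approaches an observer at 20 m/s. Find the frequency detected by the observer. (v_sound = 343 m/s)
f_obs = f·v/(v − v_s) = 548 Hz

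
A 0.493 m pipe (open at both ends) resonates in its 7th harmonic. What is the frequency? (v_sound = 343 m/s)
fₙ = nv/(2L) = 2435 Hz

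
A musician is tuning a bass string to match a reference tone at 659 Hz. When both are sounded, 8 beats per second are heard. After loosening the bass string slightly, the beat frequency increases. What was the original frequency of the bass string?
651 Hz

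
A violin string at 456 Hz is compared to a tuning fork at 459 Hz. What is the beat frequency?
3 Hz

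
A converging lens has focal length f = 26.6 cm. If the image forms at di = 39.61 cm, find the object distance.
1/do = 1/f − 1/di → do = 80.99 cm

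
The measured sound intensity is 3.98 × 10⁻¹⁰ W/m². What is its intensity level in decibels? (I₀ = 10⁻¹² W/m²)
β = 10·log₁₀(I/I₀) = 26 dB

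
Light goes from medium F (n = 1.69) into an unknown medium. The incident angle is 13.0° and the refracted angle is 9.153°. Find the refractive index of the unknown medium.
n₂ = n₁·sin θ₁ / sin θ₂ = 2.39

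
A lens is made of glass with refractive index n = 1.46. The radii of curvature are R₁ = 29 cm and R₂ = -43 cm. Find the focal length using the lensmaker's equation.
1/f = (n − 1)(1/R₁ − 1/R₂) → f = 37.65 cm (converging lens)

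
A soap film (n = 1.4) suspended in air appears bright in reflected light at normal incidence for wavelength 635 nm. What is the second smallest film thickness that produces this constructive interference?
2nt = (m − ½)λ with m = 2 → t = (m − ½)λ/(2n) = 340.2 nm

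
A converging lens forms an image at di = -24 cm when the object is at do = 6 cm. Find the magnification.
M = −di/do = 4 (upright image)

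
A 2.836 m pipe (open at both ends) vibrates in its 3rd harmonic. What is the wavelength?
λₙ = 2L/n = 1.891 m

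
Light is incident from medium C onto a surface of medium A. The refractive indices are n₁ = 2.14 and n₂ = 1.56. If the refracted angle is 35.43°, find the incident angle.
sin θ₁ = (n₂/n₁)·sin θ₂ → θ₁ = 25°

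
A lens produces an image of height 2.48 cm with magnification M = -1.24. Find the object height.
ho = |hi|/|M| = 2 cm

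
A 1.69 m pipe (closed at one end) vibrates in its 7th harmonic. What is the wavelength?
λₙ = 4L/n = 0.9657 m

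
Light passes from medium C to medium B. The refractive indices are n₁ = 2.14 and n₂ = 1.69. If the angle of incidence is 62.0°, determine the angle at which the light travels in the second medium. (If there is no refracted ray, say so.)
sin θ₂ = (n₁/n₂)·sin θ₁ = 1.118 > 1, so there is no refracted ray — the light undergoes total internal reflection.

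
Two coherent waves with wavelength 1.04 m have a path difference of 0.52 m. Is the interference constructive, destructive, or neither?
destructive — path difference = 0.5λ, an odd multiple of λ/2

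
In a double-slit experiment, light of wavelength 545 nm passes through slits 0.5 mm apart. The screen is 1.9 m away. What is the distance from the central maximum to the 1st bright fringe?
y = mλL/d = 2.071 mm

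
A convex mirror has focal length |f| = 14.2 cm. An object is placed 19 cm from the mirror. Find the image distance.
f = −14.2 cm (convex); 1/di = 1/f − 1/do → di = -8.127 cm (virtual image, behind mirror)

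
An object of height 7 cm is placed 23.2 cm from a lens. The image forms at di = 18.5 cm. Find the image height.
hi = (-di/do) × ho = -5.582 cm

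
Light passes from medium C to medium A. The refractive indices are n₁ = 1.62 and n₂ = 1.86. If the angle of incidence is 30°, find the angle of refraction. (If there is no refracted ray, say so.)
sin θ₂ = (n₁/n₂)·sin θ₁ = 0.4355 → θ₂ = 25.82°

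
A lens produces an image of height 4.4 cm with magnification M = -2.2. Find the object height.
ho = |hi|/|M| = 2 cm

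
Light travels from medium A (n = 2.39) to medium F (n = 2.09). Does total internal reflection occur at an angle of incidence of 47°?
θc = arcsin(n₂/n₁) = 60.98°; 47° < θc, so no — the ray refracts.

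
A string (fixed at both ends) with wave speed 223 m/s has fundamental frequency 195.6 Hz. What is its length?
L = v/(2f₁) = 0.57 m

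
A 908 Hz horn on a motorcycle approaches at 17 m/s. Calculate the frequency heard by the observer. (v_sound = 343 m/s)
f_obs = f·v/(v − v_s) = 955.3 Hz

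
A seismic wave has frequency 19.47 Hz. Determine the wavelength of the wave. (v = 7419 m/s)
λ = v/f = 381 m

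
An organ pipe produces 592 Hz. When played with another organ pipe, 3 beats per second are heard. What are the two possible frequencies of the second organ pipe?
f₂ = 592 ± 3 Hz → 595 Hz or 589 Hz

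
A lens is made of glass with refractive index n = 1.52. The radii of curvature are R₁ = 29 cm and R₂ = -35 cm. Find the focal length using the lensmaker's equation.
1/f = (n − 1)(1/R₁ − 1/R₂) → f = 30.5 cm (converging lens)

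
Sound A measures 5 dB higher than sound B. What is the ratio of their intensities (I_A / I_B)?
I_A/I_B = 10^(Δβ/10) = 3.162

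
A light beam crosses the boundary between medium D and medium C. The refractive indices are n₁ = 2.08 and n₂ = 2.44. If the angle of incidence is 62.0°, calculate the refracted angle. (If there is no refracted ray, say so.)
sin θ₂ = (n₁/n₂)·sin θ₁ = 0.7527 → θ₂ = 48.82°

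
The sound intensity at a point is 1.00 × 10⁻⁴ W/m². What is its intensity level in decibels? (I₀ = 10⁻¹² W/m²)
β = 10·log₁₀(I/I₀) = 80 dB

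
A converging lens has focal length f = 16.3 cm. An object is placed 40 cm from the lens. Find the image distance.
1/di = 1/f − 1/do → di = 27.51 cm (real image)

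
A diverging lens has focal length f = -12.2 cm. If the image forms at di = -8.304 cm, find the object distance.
1/do = 1/f − 1/di → do = 26 cm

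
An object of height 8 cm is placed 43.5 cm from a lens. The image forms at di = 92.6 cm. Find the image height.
hi = (-di/do) × ho = -17.03 cm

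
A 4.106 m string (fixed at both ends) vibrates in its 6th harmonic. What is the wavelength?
λₙ = 2L/n = 1.369 m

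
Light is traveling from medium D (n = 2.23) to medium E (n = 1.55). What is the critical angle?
θc = arcsin(n₂/n₁) = 44.03°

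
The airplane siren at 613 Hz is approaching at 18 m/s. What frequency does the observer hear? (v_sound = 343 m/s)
f_obs = f·v/(v − v_s) = 647 Hz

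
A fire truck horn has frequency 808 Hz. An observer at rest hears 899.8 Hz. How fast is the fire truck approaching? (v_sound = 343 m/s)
v_s = v·(1 − f/f_obs) = 34.99 m/s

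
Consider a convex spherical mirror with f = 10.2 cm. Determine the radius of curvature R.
R = 2|f| = 20.4 cm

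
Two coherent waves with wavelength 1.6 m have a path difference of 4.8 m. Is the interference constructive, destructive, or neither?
constructive — path difference = 3λ, a whole number of wavelengths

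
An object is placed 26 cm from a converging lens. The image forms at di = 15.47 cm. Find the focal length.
1/f = 1/do + 1/di → f = 9.699 cm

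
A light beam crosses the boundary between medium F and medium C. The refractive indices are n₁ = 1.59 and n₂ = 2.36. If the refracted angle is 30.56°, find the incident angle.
sin θ₁ = (n₂/n₁)·sin θ₂ → θ₁ = 49°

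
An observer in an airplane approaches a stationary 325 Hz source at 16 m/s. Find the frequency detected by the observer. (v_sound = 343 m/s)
f_obs = f·(v + v_o)/v = 340.2 Hz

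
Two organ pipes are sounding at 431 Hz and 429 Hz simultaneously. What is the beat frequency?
2 Hz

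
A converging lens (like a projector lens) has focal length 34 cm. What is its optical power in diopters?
P = 1/f = 2.941 D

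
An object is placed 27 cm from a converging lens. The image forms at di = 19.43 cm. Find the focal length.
1/f = 1/do + 1/di → f = 11.3 cm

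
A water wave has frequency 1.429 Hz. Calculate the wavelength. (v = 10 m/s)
λ = v/f = 6.998 m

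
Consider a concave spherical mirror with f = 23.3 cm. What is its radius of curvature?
R = 2|f| = 46.6 cm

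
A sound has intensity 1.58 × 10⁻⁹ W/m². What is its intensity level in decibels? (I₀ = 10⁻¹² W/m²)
β = 10·log₁₀(I/I₀) = 31.99 dB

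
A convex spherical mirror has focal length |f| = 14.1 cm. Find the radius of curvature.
R = 2|f| = 28.2 cm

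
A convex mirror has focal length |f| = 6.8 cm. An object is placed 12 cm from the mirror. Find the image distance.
f = −6.8 cm (convex); 1/di = 1/f − 1/do → di = -4.34 cm (virtual image, behind mirror)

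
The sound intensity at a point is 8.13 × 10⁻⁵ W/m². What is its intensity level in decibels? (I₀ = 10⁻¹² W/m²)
β = 10·log₁₀(I/I₀) = 79.1 dB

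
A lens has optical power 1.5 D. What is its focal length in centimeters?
f = 1/P = 66.67 cm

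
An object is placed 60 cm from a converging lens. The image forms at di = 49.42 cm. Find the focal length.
1/f = 1/do + 1/di → f = 27.1 cm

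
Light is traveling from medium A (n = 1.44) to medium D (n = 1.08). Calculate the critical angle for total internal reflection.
θc = arcsin(n₂/n₁) = 48.59°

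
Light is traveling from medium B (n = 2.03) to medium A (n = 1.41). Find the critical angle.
θc = arcsin(n₂/n₁) = 43.99°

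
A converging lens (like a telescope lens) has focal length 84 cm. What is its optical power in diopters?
P = 1/f = 1.19 D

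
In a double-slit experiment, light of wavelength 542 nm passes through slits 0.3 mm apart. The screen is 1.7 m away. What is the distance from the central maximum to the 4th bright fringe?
y = mλL/d = 12.29 mm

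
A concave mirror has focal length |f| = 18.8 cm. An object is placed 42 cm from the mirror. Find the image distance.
f = +18.8 cm (concave); 1/di = 1/f − 1/do → di = 34.03 cm (real image, in front of mirror)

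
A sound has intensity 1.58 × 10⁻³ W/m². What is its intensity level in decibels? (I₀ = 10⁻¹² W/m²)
β = 10·log₁₀(I/I₀) = 91.99 dB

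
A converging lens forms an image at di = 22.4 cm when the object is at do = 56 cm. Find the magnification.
M = −di/do = -0.4 (inverted image)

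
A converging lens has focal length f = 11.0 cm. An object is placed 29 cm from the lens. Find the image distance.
1/di = 1/f − 1/do → di = 17.72 cm (real image)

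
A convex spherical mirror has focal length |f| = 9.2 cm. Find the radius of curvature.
R = 2|f| = 18.4 cm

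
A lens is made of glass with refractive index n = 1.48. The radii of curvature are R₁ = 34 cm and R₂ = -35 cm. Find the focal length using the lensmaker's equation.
1/f = (n − 1)(1/R₁ − 1/R₂) → f = 35.93 cm (converging lens)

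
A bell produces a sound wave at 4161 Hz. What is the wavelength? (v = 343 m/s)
λ = v/f = 0.08243 m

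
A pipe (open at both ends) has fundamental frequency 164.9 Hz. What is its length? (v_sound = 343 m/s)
L = v/(2f₁) = 1.04 m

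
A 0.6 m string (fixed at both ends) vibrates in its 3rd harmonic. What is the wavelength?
λₙ = 2L/n = 0.4 m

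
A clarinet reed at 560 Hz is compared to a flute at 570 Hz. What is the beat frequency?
10 Hz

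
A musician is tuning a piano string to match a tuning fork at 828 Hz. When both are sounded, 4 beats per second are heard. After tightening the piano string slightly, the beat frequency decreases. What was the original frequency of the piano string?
824 Hz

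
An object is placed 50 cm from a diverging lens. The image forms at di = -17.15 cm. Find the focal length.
1/f = 1/do + 1/di → f = -26.1 cm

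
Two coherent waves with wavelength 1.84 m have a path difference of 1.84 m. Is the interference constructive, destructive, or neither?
constructive — path difference = 1λ, a whole number of wavelengths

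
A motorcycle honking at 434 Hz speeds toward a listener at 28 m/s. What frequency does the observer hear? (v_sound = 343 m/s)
f_obs = f·v/(v − v_s) = 472.6 Hz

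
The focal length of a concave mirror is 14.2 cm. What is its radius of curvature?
R = 2|f| = 28.4 cm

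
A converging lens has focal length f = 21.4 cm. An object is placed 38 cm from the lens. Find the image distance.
1/di = 1/f − 1/do → di = 48.99 cm (real image)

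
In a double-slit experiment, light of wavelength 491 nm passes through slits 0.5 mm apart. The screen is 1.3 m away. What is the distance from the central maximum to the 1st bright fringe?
y = mλL/d = 1.277 mm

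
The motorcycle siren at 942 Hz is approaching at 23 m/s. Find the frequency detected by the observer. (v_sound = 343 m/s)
f_obs = f·v/(v − v_s) = 1010 Hz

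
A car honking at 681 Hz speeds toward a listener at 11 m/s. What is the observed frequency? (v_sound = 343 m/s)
f_obs = f·v/(v − v_s) = 703.6 Hz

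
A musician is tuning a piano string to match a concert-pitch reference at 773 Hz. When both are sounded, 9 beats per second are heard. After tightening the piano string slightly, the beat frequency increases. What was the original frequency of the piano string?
782 Hz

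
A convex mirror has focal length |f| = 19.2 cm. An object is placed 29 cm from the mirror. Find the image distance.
f = −19.2 cm (convex); 1/di = 1/f − 1/do → di = -11.55 cm (virtual image, behind mirror)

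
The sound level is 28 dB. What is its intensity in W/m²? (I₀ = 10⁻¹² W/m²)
I = I₀·10^(β/10) = 6.31 × 10⁻¹⁰ W/m²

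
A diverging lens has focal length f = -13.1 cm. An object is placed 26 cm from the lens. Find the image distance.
1/di = 1/f − 1/do → di = -8.711 cm (virtual image)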